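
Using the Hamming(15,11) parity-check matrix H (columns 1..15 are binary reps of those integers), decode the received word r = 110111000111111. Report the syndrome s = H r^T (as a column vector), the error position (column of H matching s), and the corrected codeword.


s = (0, 1, 0, 1)^T, error position = 5, corrected codeword c = 110101000111111

Compute s = H r^T mod 2 one row at a time:
  s_1 = 0 + 0 + 1 + 1 + 1 + 1 + 1 + 1 = 6 ≡ 0 (mod 2).
  s_2 = 1 + 1 + 1 + 0 + 1 + 1 + 1 + 1 = 7 ≡ 1 (mod 2).
  s_3 = 1 + 0 + 1 + 0 + 1 + 1 + 1 + 1 = 6 ≡ 0 (mod 2).
  s_4 = 1 + 0 + 1 + 0 + 0 + 1 + 1 + 1 = 5 ≡ 1 (mod 2).
s = (0, 1, 0, 1)^T — this equals column 5 of H (binary 0101), so error is at position 5.
Correct: flip bit 5 of r = 110111000111111 to get c = 110101000111111.


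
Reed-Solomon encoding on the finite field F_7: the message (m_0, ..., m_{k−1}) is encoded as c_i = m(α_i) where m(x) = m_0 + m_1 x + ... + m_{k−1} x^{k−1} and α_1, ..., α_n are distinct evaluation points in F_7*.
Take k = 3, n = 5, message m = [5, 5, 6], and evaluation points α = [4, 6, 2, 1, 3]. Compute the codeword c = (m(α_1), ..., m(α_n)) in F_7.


c = [2, 6, 4, 2, 4]

Message polynomial: m(x) = 5 + 5·x + 6·x^2 (mod 7).
For each evaluation point α_i, compute m(α_i) mod 7:
  α_1 = 4: Horner steps 6 → 1 → 2, so m(4) = 2.
  α_2 = 6: Horner steps 6 → 6 → 6, so m(6) = 6.
  α_3 = 2: Horner steps 6 → 3 → 4, so m(2) = 4.
  α_4 = 1: Horner steps 6 → 4 → 2, so m(1) = 2.
  α_5 = 3: Horner steps 6 → 2 → 4, so m(3) = 4.
Codeword c = [2, 6, 4, 2, 4] ∈ F_7^5.


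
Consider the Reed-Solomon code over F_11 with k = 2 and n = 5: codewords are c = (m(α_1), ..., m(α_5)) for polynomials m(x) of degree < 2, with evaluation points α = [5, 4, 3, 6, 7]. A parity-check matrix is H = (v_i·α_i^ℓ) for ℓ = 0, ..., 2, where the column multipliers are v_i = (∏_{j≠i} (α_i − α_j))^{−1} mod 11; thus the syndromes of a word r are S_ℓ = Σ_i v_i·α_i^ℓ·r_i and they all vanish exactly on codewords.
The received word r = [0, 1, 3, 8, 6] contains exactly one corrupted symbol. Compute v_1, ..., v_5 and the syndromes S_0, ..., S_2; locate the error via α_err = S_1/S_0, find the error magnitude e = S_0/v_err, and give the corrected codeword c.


S = (3, 4, 9), error at position 1, error magnitude e = 1, c = [10, 1, 3, 8, 6].

Step 1: column multipliers v_i = (∏_{j≠i}(α_i − α_j))^{−1} mod 11.
  i = 1 (α = 5): (5−4)(5−3)(5−6)(5−7) = 1·2·(−1)·(−2) = 4 ≡ 4, so v_1 = 4^{−1} = 3 (mod 11).
  i = 2 (α = 4): (4−5)(4−3)(4−6)(4−7) = (−1)·1·(−2)·(−3) = −6 ≡ 5, so v_2 = 5^{−1} = 9 (mod 11).
  i = 3 (α = 3): (3−5)(3−4)(3−6)(3−7) = (−2)·(−1)·(−3)·(−4) = 24 ≡ 2, so v_3 = 2^{−1} = 6 (mod 11).
  i = 4 (α = 6): (6−5)(6−4)(6−3)(6−7) = 1·2·3·(−1) = −6 ≡ 5, so v_4 = 5^{−1} = 9 (mod 11).
  i = 5 (α = 7): (7−5)(7−4)(7−3)(7−6) = 2·3·4·1 = 24 ≡ 2, so v_5 = 2^{−1} = 6 (mod 11).
  v = [3, 9, 6, 9, 6].
Step 2: syndromes of r = [0, 1, 3, 8, 6] (all sums mod 11).
  S_0 = Σ v_i r_i = 3·0 + 9·1 + 6·3 + 9·8 + 6·6 = 135 ≡ 3.
  S_1 = Σ v_i α_i r_i = 3·5·0 + 9·4·1 + 6·3·3 + 9·6·8 + 6·7·6 = 774 ≡ 4.
  α_i^2 mod 11 = [3, 5, 9, 3, 5].
  S_2 = Σ v_i α_i^2 r_i = 3·3·0 + 9·5·1 + 6·9·3 + 9·3·8 + 6·5·6 = 603 ≡ 9.
  S = (3, 4, 9) ≠ 0, so r is not a codeword (an error is present).
Step 3: locate the error. For a single error e at position i, S_ℓ = v_i·e·α_i^ℓ, so α_err = S_1/S_0.
  S_0^{−1} = 3^{−1} = 4 (mod 11), so α_err = 4·4 = 16 ≡ 5 = α_1. Error position i = 1.
  Consistency check: S_2/S_1 = 9·3 = 27 ≡ 5 = α_err ✓ (single-error assumption holds).
Step 4: error magnitude e = S_0/v_1 = S_0·∏_{j≠1}(α_1 − α_j) = 3·4 = 12 ≡ 1 (mod 11).
Step 5: correct position 1: c_1 = r_1 − e = 0 − 1 ≡ 10 (mod 11). Hence c = [10, 1, 3, 8, 6].
  Check: interpolating c through the α_i gives m(x) = 9 + 9·x (degree < 2) with m(α_i) = c_i for every i, so c is indeed a codeword.


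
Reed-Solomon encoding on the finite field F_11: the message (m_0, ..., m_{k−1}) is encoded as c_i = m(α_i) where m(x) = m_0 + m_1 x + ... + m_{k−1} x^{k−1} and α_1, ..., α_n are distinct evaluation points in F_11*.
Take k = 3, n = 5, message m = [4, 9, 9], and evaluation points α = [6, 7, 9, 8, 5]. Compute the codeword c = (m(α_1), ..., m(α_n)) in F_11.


c = [8, 2, 0, 3, 10]

Message polynomial: m(x) = 4 + 9·x + 9·x^2 (mod 11).
For each evaluation point α_i, compute m(α_i) mod 11:
  α_1 = 6: Horner steps 9 → 8 → 8, so m(6) = 8.
  α_2 = 7: Horner steps 9 → 6 → 2, so m(7) = 2.
  α_3 = 9: Horner steps 9 → 2 → 0, so m(9) = 0.
  α_4 = 8: Horner steps 9 → 4 → 3, so m(8) = 3.
  α_5 = 5: Horner steps 9 → 10 → 10, so m(5) = 10.
Codeword c = [8, 2, 0, 3, 10] ∈ F_11^5.


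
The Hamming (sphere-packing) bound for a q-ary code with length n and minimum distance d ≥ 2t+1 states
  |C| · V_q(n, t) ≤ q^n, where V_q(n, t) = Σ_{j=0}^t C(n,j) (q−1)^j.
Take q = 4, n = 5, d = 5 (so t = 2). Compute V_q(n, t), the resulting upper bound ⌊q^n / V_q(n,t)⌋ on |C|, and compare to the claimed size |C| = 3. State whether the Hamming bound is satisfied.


V_q(n, t) = 106, q^n = 1024, Hamming bound = 9, |C| = 3 ≤ bound (satisfied).

Step 1: Compute V_q(n, t) = Σ_{j=0}^2 C(n, j) (q−1)^j.
  j = 0: C(5,0)·(3)^0 = 1·1 = 1.
  j = 1: C(5,1)·(3)^1 = 5·3 = 15.
  j = 2: C(5,2)·(3)^2 = 10·9 = 90.
  V_q(n, t) = 1 + 15 + 90 = 106.
Step 2: q^n = 4^5 = 1024.
Step 3: Hamming bound ⌊q^n / V_q(n,t)⌋ = ⌊1024/106⌋ = 9.
Step 4: Compare |C| = 3 to 9: satisfied.
The claimed |C| lies below the Hamming bound.


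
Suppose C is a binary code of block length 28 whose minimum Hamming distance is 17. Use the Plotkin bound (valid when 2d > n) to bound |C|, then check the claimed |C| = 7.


Plotkin bound M ≤ 4; given |C| = 7 > bound (violated).

Check applicability: 2d = 34, n = 28.
2d − n = 6 > 0, so Plotkin applies.
Compute d/(2d−n) = 17/6 ≈ 2.8333.
⌊d/(2d−n)⌋ = 2.
Plotkin bound: M ≤ 2·2 = 4.
Given |C| = 7, check: VIOLATED.
This |C| is above the Plotkin bound, so no binary code with n = 28, d = 17 and 7 codewords exists.


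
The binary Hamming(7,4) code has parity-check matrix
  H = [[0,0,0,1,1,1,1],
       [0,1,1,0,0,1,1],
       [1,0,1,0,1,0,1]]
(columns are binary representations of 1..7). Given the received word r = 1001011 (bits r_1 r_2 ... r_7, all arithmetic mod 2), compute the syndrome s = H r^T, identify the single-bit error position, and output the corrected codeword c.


s = (1, 0, 0)^T, error position = 4, corrected codeword c = 1000011

Compute s = H r^T mod 2 one row at a time:
  s_1 = 1 + 0 + 1 + 1 = 3 ≡ 1 (mod 2).
  s_2 = 0 + 0 + 1 + 1 = 2 ≡ 0 (mod 2).
  s_3 = 1 + 0 + 0 + 1 = 2 ≡ 0 (mod 2).
s = (1, 0, 0)^T — this equals column 4 of H (binary 100), so error is at position 4.
Correct: flip bit 4 of r = 1001011 to get c = 1000011.


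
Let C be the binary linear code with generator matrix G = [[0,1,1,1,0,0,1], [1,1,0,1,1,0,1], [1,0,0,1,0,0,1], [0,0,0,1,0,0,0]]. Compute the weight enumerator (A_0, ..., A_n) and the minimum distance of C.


Weight distribution: A_0 = 1, A_1 = 1, A_2 = 2, A_3 = 6, A_4 = 5, A_5 = 1. Minimum distance d = 1.

Enumerate all 2^4 = 16 messages m ∈ F_2^4.
For each, compute codeword c = mG in F_2^7, then tally its weight.
  m = 0000 → c = 0000000, weight = 0.
  m = 1000 → c = 0111001, weight = 4.
  m = 0100 → c = 1101101, weight = 5.
  m = 1100 → c = 1010100, weight = 3.
  m = 0010 → c = 1001001, weight = 3.
  m = 1010 → c = 1110000, weight = 3.
  m = 0110 → c = 0100100, weight = 2.
  m = 1110 → c = 0011101, weight = 4.
  m = 0001 → c = 0001000, weight = 1.
  m = 1001 → c = 0110001, weight = 3.
  m = 0101 → c = 1100101, weight = 4.
  m = 1101 → c = 1011100, weight = 4.
  m = 0011 → c = 1000001, weight = 2.
  m = 1011 → c = 1111000, weight = 4.
  m = 0111 → c = 0101100, weight = 3.
  m = 1111 → c = 0010101, weight = 3.
Tally weights:
  weight 0: 1 codewords.
  weight 1: 1 codewords.
  weight 2: 2 codewords.
  weight 3: 6 codewords.
  weight 4: 5 codewords.
  weight 5: 1 codewords.
Minimum distance d = smallest w > 0 with A_w > 0 = 1.
Sanity: Σ A_w = 16 = 2^4 = 16 ✓.


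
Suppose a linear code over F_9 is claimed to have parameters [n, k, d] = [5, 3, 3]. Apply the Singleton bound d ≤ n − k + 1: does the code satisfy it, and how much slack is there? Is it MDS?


Singleton RHS = n − k + 1 = 3, slack = 0, bound satisfied, MDS.

Singleton bound: d ≤ n − k + 1.
Here n = 5, k = 3, so n − k + 1 = 3.
Given d = 3, check d ≤ 3: YES.
Slack = (n − k + 1) − d = 0.
The code is MDS (slack = 0).
Description: the claimed parameters are [5, 3, 3]_9; such a code would be MDS (meets Singleton bound).


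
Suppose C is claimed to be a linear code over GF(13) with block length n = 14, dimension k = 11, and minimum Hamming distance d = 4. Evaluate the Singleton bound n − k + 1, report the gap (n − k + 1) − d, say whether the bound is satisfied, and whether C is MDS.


Singleton RHS = n − k + 1 = 4, slack = 0, bound satisfied, MDS.

Singleton bound: d ≤ n − k + 1.
Here n = 14, k = 11, so n − k + 1 = 4.
Given d = 4, check d ≤ 4: YES.
Slack = (n − k + 1) − d = 0.
The code is MDS (slack = 0).
Description: the claimed parameters are [14, 11, 4]_13; such a code would be MDS (meets Singleton bound).


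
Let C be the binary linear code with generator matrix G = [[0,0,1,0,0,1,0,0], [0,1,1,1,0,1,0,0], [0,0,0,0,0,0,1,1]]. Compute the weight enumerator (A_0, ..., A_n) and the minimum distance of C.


Weight distribution: A_0 = 1, A_2 = 3, A_4 = 3, A_6 = 1. Minimum distance d = 2.

Enumerate all 2^3 = 8 messages m ∈ F_2^3.
For each, compute codeword c = mG in F_2^8, then tally its weight.
  m = 000 → c = 00000000, weight = 0.
  m = 100 → c = 00100100, weight = 2.
  m = 010 → c = 01110100, weight = 4.
  m = 110 → c = 01010000, weight = 2.
  m = 001 → c = 00000011, weight = 2.
  m = 101 → c = 00100111, weight = 4.
  m = 011 → c = 01110111, weight = 6.
  m = 111 → c = 01010011, weight = 4.
Tally weights:
  weight 0: 1 codewords.
  weight 2: 3 codewords.
  weight 4: 3 codewords.
  weight 6: 1 codewords.
Minimum distance d = smallest w > 0 with A_w > 0 = 2.
Sanity: Σ A_w = 8 = 2^3 = 8 ✓.


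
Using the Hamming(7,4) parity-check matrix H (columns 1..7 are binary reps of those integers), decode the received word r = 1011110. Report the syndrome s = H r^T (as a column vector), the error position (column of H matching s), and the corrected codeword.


s = (1, 0, 1)^T, error position = 5, corrected codeword c = 1011010

Compute s = H r^T mod 2 one row at a time:
  s_1 = 1 + 1 + 1 + 0 = 3 ≡ 1 (mod 2).
  s_2 = 0 + 1 + 1 + 0 = 2 ≡ 0 (mod 2).
  s_3 = 1 + 1 + 1 + 0 = 3 ≡ 1 (mod 2).
s = (1, 0, 1)^T — this equals column 5 of H (binary 101), so error is at position 5.
Correct: flip bit 5 of r = 1011110 to get c = 1011010.


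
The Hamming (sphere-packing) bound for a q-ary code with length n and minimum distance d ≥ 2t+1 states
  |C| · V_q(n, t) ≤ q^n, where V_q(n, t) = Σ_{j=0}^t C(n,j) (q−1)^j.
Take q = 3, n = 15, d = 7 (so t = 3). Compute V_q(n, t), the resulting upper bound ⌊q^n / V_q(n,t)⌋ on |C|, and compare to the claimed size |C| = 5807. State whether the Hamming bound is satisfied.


V_q(n, t) = 4091, q^n = 14348907, Hamming bound = 3507, |C| = 5807 > bound (violated).

Step 1: Compute V_q(n, t) = Σ_{j=0}^3 C(n, j) (q−1)^j.
  j = 0: C(15,0)·(2)^0 = 1·1 = 1.
  j = 1: C(15,1)·(2)^1 = 15·2 = 30.
  j = 2: C(15,2)·(2)^2 = 105·4 = 420.
  j = 3: C(15,3)·(2)^3 = 455·8 = 3640.
  V_q(n, t) = 1 + 30 + 420 + 3640 = 4091.
Step 2: q^n = 3^15 = 14348907.
Step 3: Hamming bound ⌊q^n / V_q(n,t)⌋ = ⌊14348907/4091⌋ = 3507.
Step 4: Compare |C| = 5807 to 3507: violated.
The claimed |C| lies above the Hamming bound, so no 3-ary code of length 15 with d ≥ 7 can have 5807 codewords.


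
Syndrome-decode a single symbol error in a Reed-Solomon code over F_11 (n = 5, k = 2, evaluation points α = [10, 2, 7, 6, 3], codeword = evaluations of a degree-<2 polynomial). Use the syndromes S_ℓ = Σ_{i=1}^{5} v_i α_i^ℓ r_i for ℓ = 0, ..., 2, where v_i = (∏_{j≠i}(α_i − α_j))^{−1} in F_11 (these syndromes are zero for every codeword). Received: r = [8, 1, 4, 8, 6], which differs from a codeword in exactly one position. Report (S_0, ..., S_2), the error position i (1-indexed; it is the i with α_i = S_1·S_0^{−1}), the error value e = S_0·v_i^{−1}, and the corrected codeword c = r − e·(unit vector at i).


S = (5, 8, 4), error at position 4, error magnitude e = 9, c = [8, 1, 4, 10, 6].

Step 1: column multipliers v_i = (∏_{j≠i}(α_i − α_j))^{−1} mod 11.
  i = 1 (α = 10): (10−2)(10−7)(10−6)(10−3) = 8·3·4·7 = 672 ≡ 1, so v_1 = 1^{−1} = 1 (mod 11).
  i = 2 (α = 2): (2−10)(2−7)(2−6)(2−3) = (−8)·(−5)·(−4)·(−1) = 160 ≡ 6, so v_2 = 6^{−1} = 2 (mod 11).
  i = 3 (α = 7): (7−10)(7−2)(7−6)(7−3) = (−3)·5·1·4 = −60 ≡ 6, so v_3 = 6^{−1} = 2 (mod 11).
  i = 4 (α = 6): (6−10)(6−2)(6−7)(6−3) = (−4)·4·(−1)·3 = 48 ≡ 4, so v_4 = 4^{−1} = 3 (mod 11).
  i = 5 (α = 3): (3−10)(3−2)(3−7)(3−6) = (−7)·1·(−4)·(−3) = −84 ≡ 4, so v_5 = 4^{−1} = 3 (mod 11).
  v = [1, 2, 2, 3, 3].
Step 2: syndromes of r = [8, 1, 4, 8, 6] (all sums mod 11).
  S_0 = Σ v_i r_i = 1·8 + 2·1 + 2·4 + 3·8 + 3·6 = 60 ≡ 5.
  S_1 = Σ v_i α_i r_i = 1·10·8 + 2·2·1 + 2·7·4 + 3·6·8 + 3·3·6 = 338 ≡ 8.
  α_i^2 mod 11 = [1, 4, 5, 3, 9].
  S_2 = Σ v_i α_i^2 r_i = 1·1·8 + 2·4·1 + 2·5·4 + 3·3·8 + 3·9·6 = 290 ≡ 4.
  S = (5, 8, 4) ≠ 0, so r is not a codeword (an error is present).
Step 3: locate the error. For a single error e at position i, S_ℓ = v_i·e·α_i^ℓ, so α_err = S_1/S_0.
  S_0^{−1} = 5^{−1} = 9 (mod 11), so α_err = 8·9 = 72 ≡ 6 = α_4. Error position i = 4.
  Consistency check: S_2/S_1 = 4·7 = 28 ≡ 6 = α_err ✓ (single-error assumption holds).
Step 4: error magnitude e = S_0/v_4 = S_0·∏_{j≠4}(α_4 − α_j) = 5·4 = 20 ≡ 9 (mod 11).
Step 5: correct position 4: c_4 = r_4 − e = 8 − 9 ≡ 10 (mod 11). Hence c = [8, 1, 4, 10, 6].
  Check: interpolating c through the α_i gives m(x) = 2 + 5·x (degree < 2) with m(α_i) = c_i for every i, so c is indeed a codeword.


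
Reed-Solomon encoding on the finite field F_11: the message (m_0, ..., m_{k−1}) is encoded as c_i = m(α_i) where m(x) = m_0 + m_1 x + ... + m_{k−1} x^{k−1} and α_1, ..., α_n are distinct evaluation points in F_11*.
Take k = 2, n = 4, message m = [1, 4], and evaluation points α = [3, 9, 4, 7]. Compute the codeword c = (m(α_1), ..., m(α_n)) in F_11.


c = [2, 4, 6, 7]

Message polynomial: m(x) = 1 + 4·x (mod 11).
For each evaluation point α_i, compute m(α_i) mod 11:
  α_1 = 3: Horner steps 4 → 2, so m(3) = 2.
  α_2 = 9: Horner steps 4 → 4, so m(9) = 4.
  α_3 = 4: Horner steps 4 → 6, so m(4) = 6.
  α_4 = 7: Horner steps 4 → 7, so m(7) = 7.
Codeword c = [2, 4, 6, 7] ∈ F_11^4.


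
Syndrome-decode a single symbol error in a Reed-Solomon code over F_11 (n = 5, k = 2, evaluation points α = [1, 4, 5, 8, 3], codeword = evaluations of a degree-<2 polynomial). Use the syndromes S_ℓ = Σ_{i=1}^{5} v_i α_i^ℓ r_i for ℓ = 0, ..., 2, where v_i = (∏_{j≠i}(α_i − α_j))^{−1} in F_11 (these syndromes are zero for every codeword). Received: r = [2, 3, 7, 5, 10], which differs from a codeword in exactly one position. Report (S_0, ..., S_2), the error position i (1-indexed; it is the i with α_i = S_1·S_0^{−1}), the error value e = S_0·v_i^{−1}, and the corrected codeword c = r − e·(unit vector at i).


S = (4, 10, 3), error at position 4, error magnitude e = 8, c = [2, 3, 7, 8, 10].

Step 1: column multipliers v_i = (∏_{j≠i}(α_i − α_j))^{−1} mod 11.
  i = 1 (α = 1): (1−4)(1−5)(1−8)(1−3) = (−3)·(−4)·(−7)·(−2) = 168 ≡ 3, so v_1 = 3^{−1} = 4 (mod 11).
  i = 2 (α = 4): (4−1)(4−5)(4−8)(4−3) = 3·(−1)·(−4)·1 = 12 ≡ 1, so v_2 = 1^{−1} = 1 (mod 11).
  i = 3 (α = 5): (5−1)(5−4)(5−8)(5−3) = 4·1·(−3)·2 = −24 ≡ 9, so v_3 = 9^{−1} = 5 (mod 11).
  i = 4 (α = 8): (8−1)(8−4)(8−5)(8−3) = 7·4·3·5 = 420 ≡ 2, so v_4 = 2^{−1} = 6 (mod 11).
  i = 5 (α = 3): (3−1)(3−4)(3−5)(3−8) = 2·(−1)·(−2)·(−5) = −20 ≡ 2, so v_5 = 2^{−1} = 6 (mod 11).
  v = [4, 1, 5, 6, 6].
Step 2: syndromes of r = [2, 3, 7, 5, 10] (all sums mod 11).
  S_0 = Σ v_i r_i = 4·2 + 1·3 + 5·7 + 6·5 + 6·10 = 136 ≡ 4.
  S_1 = Σ v_i α_i r_i = 4·1·2 + 1·4·3 + 5·5·7 + 6·8·5 + 6·3·10 = 615 ≡ 10.
  α_i^2 mod 11 = [1, 5, 3, 9, 9].
  S_2 = Σ v_i α_i^2 r_i = 4·1·2 + 1·5·3 + 5·3·7 + 6·9·5 + 6·9·10 = 938 ≡ 3.
  S = (4, 10, 3) ≠ 0, so r is not a codeword (an error is present).
Step 3: locate the error. For a single error e at position i, S_ℓ = v_i·e·α_i^ℓ, so α_err = S_1/S_0.
  S_0^{−1} = 4^{−1} = 3 (mod 11), so α_err = 10·3 = 30 ≡ 8 = α_4. Error position i = 4.
  Consistency check: S_2/S_1 = 3·10 = 30 ≡ 8 = α_err ✓ (single-error assumption holds).
Step 4: error magnitude e = S_0/v_4 = S_0·∏_{j≠4}(α_4 − α_j) = 4·2 = 8 ≡ 8 (mod 11).
Step 5: correct position 4: c_4 = r_4 − e = 5 − 8 ≡ 8 (mod 11). Hence c = [2, 3, 7, 8, 10].
  Check: interpolating c through the α_i gives m(x) = 9 + 4·x (degree < 2) with m(α_i) = c_i for every i, so c is indeed a codeword.


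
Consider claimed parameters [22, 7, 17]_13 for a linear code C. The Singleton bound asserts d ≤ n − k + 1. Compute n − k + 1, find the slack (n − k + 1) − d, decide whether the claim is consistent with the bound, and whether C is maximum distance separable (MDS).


Singleton RHS = n − k + 1 = 16, slack = -1, bound violated (no such code; not MDS).

Singleton bound: d ≤ n − k + 1.
Here n = 22, k = 7, so n − k + 1 = 16.
Given d = 17, check d ≤ 16: NO.
Slack = (n − k + 1) − d = -1.
The slack is negative: d = 17 exceeds n − k + 1 = 16 by 1, so the Singleton bound is violated and no linear [22, 7, 17]_13 code can exist. In particular it is not MDS (MDS requires d = n − k + 1 exactly).
Description: the claimed parameters are [22, 7, 17]_13; such a code would be impossible (violates the Singleton bound).


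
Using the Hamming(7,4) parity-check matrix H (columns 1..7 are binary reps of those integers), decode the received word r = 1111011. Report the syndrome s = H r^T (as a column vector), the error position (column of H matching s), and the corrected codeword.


s = (1, 0, 1)^T, error position = 5, corrected codeword c = 1111111

Compute s = H r^T mod 2 one row at a time:
  s_1 = 1 + 0 + 1 + 1 = 3 ≡ 1 (mod 2).
  s_2 = 1 + 1 + 1 + 1 = 4 ≡ 0 (mod 2).
  s_3 = 1 + 1 + 0 + 1 = 3 ≡ 1 (mod 2).
s = (1, 0, 1)^T — this equals column 5 of H (binary 101), so error is at position 5.
Correct: flip bit 5 of r = 1111011 to get c = 1111111.


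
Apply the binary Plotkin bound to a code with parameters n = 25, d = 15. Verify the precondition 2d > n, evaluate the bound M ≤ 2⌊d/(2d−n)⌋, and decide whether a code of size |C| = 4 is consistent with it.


Plotkin bound M ≤ 6; given |C| = 4 ≤ bound (satisfied).

Check applicability: 2d = 30, n = 25.
2d − n = 5 > 0, so Plotkin applies.
Compute d/(2d−n) = 15/5 ≈ 3.0000.
⌊d/(2d−n)⌋ = 3.
Plotkin bound: M ≤ 2·3 = 6.
Given |C| = 4, check: satisfied.
This |C| is below the Plotkin bound.


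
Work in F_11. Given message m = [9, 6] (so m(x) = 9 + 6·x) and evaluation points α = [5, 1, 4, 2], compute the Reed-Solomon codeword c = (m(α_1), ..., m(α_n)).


c = [6, 4, 0, 10]

Message polynomial: m(x) = 9 + 6·x (mod 11).
For each evaluation point α_i, compute m(α_i) mod 11:
  α_1 = 5: Horner steps 6 → 6, so m(5) = 6.
  α_2 = 1: Horner steps 6 → 4, so m(1) = 4.
  α_3 = 4: Horner steps 6 → 0, so m(4) = 0.
  α_4 = 2: Horner steps 6 → 10, so m(2) = 10.
Codeword c = [6, 4, 0, 10] ∈ F_11^4.


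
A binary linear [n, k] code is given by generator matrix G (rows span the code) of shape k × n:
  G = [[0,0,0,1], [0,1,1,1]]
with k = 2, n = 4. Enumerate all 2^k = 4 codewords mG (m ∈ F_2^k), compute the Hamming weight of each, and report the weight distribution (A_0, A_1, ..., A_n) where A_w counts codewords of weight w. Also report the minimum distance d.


Weight distribution: A_0 = 1, A_1 = 1, A_2 = 1, A_3 = 1. Minimum distance d = 1.

Enumerate all 2^2 = 4 messages m ∈ F_2^2.
For each, compute codeword c = mG in F_2^4, then tally its weight.
  m = 00 → c = 0000, weight = 0.
  m = 10 → c = 0001, weight = 1.
  m = 01 → c = 0111, weight = 3.
  m = 11 → c = 0110, weight = 2.
Tally weights:
  weight 0: 1 codewords.
  weight 1: 1 codewords.
  weight 2: 1 codewords.
  weight 3: 1 codewords.
Minimum distance d = smallest w > 0 with A_w > 0 = 1.
Sanity: Σ A_w = 4 = 2^2 = 4 ✓.


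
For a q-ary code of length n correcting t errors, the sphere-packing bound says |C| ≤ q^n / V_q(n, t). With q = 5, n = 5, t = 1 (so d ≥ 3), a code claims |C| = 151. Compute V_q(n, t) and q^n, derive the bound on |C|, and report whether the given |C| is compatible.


V_q(n, t) = 21, q^n = 3125, Hamming bound = 148, |C| = 151 > bound (violated).

Step 1: Compute V_q(n, t) = Σ_{j=0}^1 C(n, j) (q−1)^j.
  j = 0: C(5,0)·(4)^0 = 1·1 = 1.
  j = 1: C(5,1)·(4)^1 = 5·4 = 20.
  V_q(n, t) = 1 + 20 = 21.
Step 2: q^n = 5^5 = 3125.
Step 3: Hamming bound ⌊q^n / V_q(n,t)⌋ = ⌊3125/21⌋ = 148.
Step 4: Compare |C| = 151 to 148: violated.
The claimed |C| lies above the Hamming bound, so no 5-ary code of length 5 with d ≥ 3 can have 151 codewords.


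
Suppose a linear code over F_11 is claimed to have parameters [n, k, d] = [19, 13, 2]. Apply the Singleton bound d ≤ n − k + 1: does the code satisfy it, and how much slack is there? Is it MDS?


Singleton RHS = n − k + 1 = 7, slack = 5, bound satisfied, not MDS.

Singleton bound: d ≤ n − k + 1.
Here n = 19, k = 13, so n − k + 1 = 7.
Given d = 2, check d ≤ 7: YES.
Slack = (n − k + 1) − d = 5.
The code is NOT MDS (slack = 5 > 0).
Description: the claimed parameters are [19, 13, 2]_11; such a code would be non-MDS.


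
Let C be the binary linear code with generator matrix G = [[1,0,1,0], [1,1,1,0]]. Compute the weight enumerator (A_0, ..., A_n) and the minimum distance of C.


Weight distribution: A_0 = 1, A_1 = 1, A_2 = 1, A_3 = 1. Minimum distance d = 1.

Enumerate all 2^2 = 4 messages m ∈ F_2^2.
For each, compute codeword c = mG in F_2^4, then tally its weight.
  m = 00 → c = 0000, weight = 0.
  m = 10 → c = 1010, weight = 2.
  m = 01 → c = 1110, weight = 3.
  m = 11 → c = 0100, weight = 1.
Tally weights:
  weight 0: 1 codewords.
  weight 1: 1 codewords.
  weight 2: 1 codewords.
  weight 3: 1 codewords.
Minimum distance d = smallest w > 0 with A_w > 0 = 1.
Sanity: Σ A_w = 4 = 2^2 = 4 ✓.


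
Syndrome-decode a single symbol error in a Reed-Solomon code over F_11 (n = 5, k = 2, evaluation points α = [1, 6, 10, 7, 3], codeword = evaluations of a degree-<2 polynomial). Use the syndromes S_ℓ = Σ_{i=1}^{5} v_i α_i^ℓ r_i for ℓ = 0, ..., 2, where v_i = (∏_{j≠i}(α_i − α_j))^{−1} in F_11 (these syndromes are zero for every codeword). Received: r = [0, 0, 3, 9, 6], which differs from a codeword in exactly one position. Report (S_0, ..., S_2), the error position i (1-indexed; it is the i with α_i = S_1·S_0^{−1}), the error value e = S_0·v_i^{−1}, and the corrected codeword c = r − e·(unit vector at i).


S = (1, 1, 1), error at position 1, error magnitude e = 1, c = [10, 0, 3, 9, 6].

Step 1: column multipliers v_i = (∏_{j≠i}(α_i − α_j))^{−1} mod 11.
  i = 1 (α = 1): (1−6)(1−10)(1−7)(1−3) = (−5)·(−9)·(−6)·(−2) = 540 ≡ 1, so v_1 = 1^{−1} = 1 (mod 11).
  i = 2 (α = 6): (6−1)(6−10)(6−7)(6−3) = 5·(−4)·(−1)·3 = 60 ≡ 5, so v_2 = 5^{−1} = 9 (mod 11).
  i = 3 (α = 10): (10−1)(10−6)(10−7)(10−3) = 9·4·3·7 = 756 ≡ 8, so v_3 = 8^{−1} = 7 (mod 11).
  i = 4 (α = 7): (7−1)(7−6)(7−10)(7−3) = 6·1·(−3)·4 = −72 ≡ 5, so v_4 = 5^{−1} = 9 (mod 11).
  i = 5 (α = 3): (3−1)(3−6)(3−10)(3−7) = 2·(−3)·(−7)·(−4) = −168 ≡ 8, so v_5 = 8^{−1} = 7 (mod 11).
  v = [1, 9, 7, 9, 7].
Step 2: syndromes of r = [0, 0, 3, 9, 6] (all sums mod 11).
  S_0 = Σ v_i r_i = 1·0 + 9·0 + 7·3 + 9·9 + 7·6 = 144 ≡ 1.
  S_1 = Σ v_i α_i r_i = 1·1·0 + 9·6·0 + 7·10·3 + 9·7·9 + 7·3·6 = 903 ≡ 1.
  α_i^2 mod 11 = [1, 3, 1, 5, 9].
  S_2 = Σ v_i α_i^2 r_i = 1·1·0 + 9·3·0 + 7·1·3 + 9·5·9 + 7·9·6 = 804 ≡ 1.
  S = (1, 1, 1) ≠ 0, so r is not a codeword (an error is present).
Step 3: locate the error. For a single error e at position i, S_ℓ = v_i·e·α_i^ℓ, so α_err = S_1/S_0.
  S_0^{−1} = 1^{−1} = 1 (mod 11), so α_err = 1·1 = 1 ≡ 1 = α_1. Error position i = 1.
  Consistency check: S_2/S_1 = 1·1 = 1 ≡ 1 = α_err ✓ (single-error assumption holds).
Step 4: error magnitude e = S_0/v_1 = S_0·∏_{j≠1}(α_1 − α_j) = 1·1 = 1 ≡ 1 (mod 11).
Step 5: correct position 1: c_1 = r_1 − e = 0 − 1 ≡ 10 (mod 11). Hence c = [10, 0, 3, 9, 6].
  Check: interpolating c through the α_i gives m(x) = 1 + 9·x (degree < 2) with m(α_i) = c_i for every i, so c is indeed a codeword.


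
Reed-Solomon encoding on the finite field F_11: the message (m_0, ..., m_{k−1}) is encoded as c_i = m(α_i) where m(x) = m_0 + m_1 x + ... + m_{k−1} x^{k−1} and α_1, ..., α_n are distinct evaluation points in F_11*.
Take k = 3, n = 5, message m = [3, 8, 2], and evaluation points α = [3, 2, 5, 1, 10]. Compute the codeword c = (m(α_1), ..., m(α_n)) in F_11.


c = [1, 5, 5, 2, 8]

Message polynomial: m(x) = 3 + 8·x + 2·x^2 (mod 11).
For each evaluation point α_i, compute m(α_i) mod 11:
  α_1 = 3: Horner steps 2 → 3 → 1, so m(3) = 1.
  α_2 = 2: Horner steps 2 → 1 → 5, so m(2) = 5.
  α_3 = 5: Horner steps 2 → 7 → 5, so m(5) = 5.
  α_4 = 1: Horner steps 2 → 10 → 2, so m(1) = 2.
  α_5 = 10: Horner steps 2 → 6 → 8, so m(10) = 8.
Codeword c = [1, 5, 5, 2, 8] ∈ F_11^5.


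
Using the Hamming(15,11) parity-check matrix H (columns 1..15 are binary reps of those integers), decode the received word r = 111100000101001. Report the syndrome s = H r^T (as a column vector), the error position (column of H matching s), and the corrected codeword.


s = (1, 1, 0, 1)^T, error position = 13, corrected codeword c = 111100000101101

Compute s = H r^T mod 2 one row at a time:
  s_1 = 0 + 0 + 1 + 0 + 1 + 0 + 0 + 1 = 3 ≡ 1 (mod 2).
  s_2 = 1 + 0 + 0 + 0 + 1 + 0 + 0 + 1 = 3 ≡ 1 (mod 2).
  s_3 = 1 + 1 + 0 + 0 + 1 + 0 + 0 + 1 = 4 ≡ 0 (mod 2).
  s_4 = 1 + 1 + 0 + 0 + 0 + 0 + 0 + 1 = 3 ≡ 1 (mod 2).
s = (1, 1, 0, 1)^T — this equals column 13 of H (binary 1101), so error is at position 13.
Correct: flip bit 13 of r = 111100000101001 to get c = 111100000101101.


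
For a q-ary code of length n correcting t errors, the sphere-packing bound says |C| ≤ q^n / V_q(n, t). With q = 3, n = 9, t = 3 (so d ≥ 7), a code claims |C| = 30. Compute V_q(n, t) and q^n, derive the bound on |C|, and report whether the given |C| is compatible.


V_q(n, t) = 835, q^n = 19683, Hamming bound = 23, |C| = 30 > bound (violated).

Step 1: Compute V_q(n, t) = Σ_{j=0}^3 C(n, j) (q−1)^j.
  j = 0: C(9,0)·(2)^0 = 1·1 = 1.
  j = 1: C(9,1)·(2)^1 = 9·2 = 18.
  j = 2: C(9,2)·(2)^2 = 36·4 = 144.
  j = 3: C(9,3)·(2)^3 = 84·8 = 672.
  V_q(n, t) = 1 + 18 + 144 + 672 = 835.
Step 2: q^n = 3^9 = 19683.
Step 3: Hamming bound ⌊q^n / V_q(n,t)⌋ = ⌊19683/835⌋ = 23.
Step 4: Compare |C| = 30 to 23: violated.
The claimed |C| lies above the Hamming bound, so no 3-ary code of length 9 with d ≥ 7 can have 30 codewords.


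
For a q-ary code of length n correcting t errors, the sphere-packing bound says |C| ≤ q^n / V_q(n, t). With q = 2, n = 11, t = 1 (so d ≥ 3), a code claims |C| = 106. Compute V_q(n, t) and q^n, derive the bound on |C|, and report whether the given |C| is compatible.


V_q(n, t) = 12, q^n = 2048, Hamming bound = 170, |C| = 106 ≤ bound (satisfied).

Step 1: Compute V_q(n, t) = Σ_{j=0}^1 C(n, j) (q−1)^j.
  j = 0: C(11,0)·(1)^0 = 1·1 = 1.
  j = 1: C(11,1)·(1)^1 = 11·1 = 11.
  V_q(n, t) = 1 + 11 = 12.
Step 2: q^n = 2^11 = 2048.
Step 3: Hamming bound ⌊q^n / V_q(n,t)⌋ = ⌊2048/12⌋ = 170.
Step 4: Compare |C| = 106 to 170: satisfied.
The claimed |C| lies below the Hamming bound.


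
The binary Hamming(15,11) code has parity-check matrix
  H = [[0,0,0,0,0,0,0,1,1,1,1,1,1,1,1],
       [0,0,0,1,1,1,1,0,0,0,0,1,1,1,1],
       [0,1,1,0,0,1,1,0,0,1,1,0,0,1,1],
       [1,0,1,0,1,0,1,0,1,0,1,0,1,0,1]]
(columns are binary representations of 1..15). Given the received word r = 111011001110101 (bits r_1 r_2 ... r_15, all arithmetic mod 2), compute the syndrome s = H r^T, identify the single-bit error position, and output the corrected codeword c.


s = (1, 0, 0, 1)^T, error position = 9, corrected codeword c = 111011000110101

Compute s = H r^T mod 2 one row at a time:
  s_1 = 0 + 1 + 1 + 1 + 0 + 1 + 0 + 1 = 5 ≡ 1 (mod 2).
  s_2 = 0 + 1 + 1 + 0 + 0 + 1 + 0 + 1 = 4 ≡ 0 (mod 2).
  s_3 = 1 + 1 + 1 + 0 + 1 + 1 + 0 + 1 = 6 ≡ 0 (mod 2).
  s_4 = 1 + 1 + 1 + 0 + 1 + 1 + 1 + 1 = 7 ≡ 1 (mod 2).
s = (1, 0, 0, 1)^T — this equals column 9 of H (binary 1001), so error is at position 9.
Correct: flip bit 9 of r = 111011001110101 to get c = 111011000110101.


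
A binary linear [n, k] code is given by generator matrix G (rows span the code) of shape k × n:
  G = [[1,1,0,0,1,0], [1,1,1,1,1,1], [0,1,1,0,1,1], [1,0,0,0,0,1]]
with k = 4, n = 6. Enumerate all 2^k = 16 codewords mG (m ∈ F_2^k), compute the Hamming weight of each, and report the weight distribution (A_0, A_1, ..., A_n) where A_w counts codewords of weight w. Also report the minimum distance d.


Weight distribution: A_0 = 1, A_1 = 1, A_2 = 3, A_3 = 6, A_4 = 3, A_5 = 1, A_6 = 1. Minimum distance d = 1.

Enumerate all 2^4 = 16 messages m ∈ F_2^4.
For each, compute codeword c = mG in F_2^6, then tally its weight.
  m = 0000 → c = 000000, weight = 0.
  m = 1000 → c = 110010, weight = 3.
  m = 0100 → c = 111111, weight = 6.
  m = 1100 → c = 001101, weight = 3.
  m = 0010 → c = 011011, weight = 4.
  m = 1010 → c = 101001, weight = 3.
  m = 0110 → c = 100100, weight = 2.
  m = 1110 → c = 010110, weight = 3.
  m = 0001 → c = 100001, weight = 2.
  m = 1001 → c = 010011, weight = 3.
  m = 0101 → c = 011110, weight = 4.
  m = 1101 → c = 101100, weight = 3.
  m = 0011 → c = 111010, weight = 4.
  m = 1011 → c = 001000, weight = 1.
  m = 0111 → c = 000101, weight = 2.
  m = 1111 → c = 110111, weight = 5.
Tally weights:
  weight 0: 1 codewords.
  weight 1: 1 codewords.
  weight 2: 3 codewords.
  weight 3: 6 codewords.
  weight 4: 3 codewords.
  weight 5: 1 codewords.
  weight 6: 1 codewords.
Minimum distance d = smallest w > 0 with A_w > 0 = 1.
Sanity: Σ A_w = 16 = 2^4 = 16 ✓.


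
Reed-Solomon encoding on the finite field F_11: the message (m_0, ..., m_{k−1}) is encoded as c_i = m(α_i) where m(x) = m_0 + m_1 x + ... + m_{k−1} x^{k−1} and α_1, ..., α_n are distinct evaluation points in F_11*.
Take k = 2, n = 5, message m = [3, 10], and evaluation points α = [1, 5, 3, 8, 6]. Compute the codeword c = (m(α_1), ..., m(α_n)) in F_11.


c = [2, 9, 0, 6, 8]

Message polynomial: m(x) = 3 + 10·x (mod 11).
For each evaluation point α_i, compute m(α_i) mod 11:
  α_1 = 1: Horner steps 10 → 2, so m(1) = 2.
  α_2 = 5: Horner steps 10 → 9, so m(5) = 9.
  α_3 = 3: Horner steps 10 → 0, so m(3) = 0.
  α_4 = 8: Horner steps 10 → 6, so m(8) = 6.
  α_5 = 6: Horner steps 10 → 8, so m(6) = 8.
Codeword c = [2, 9, 0, 6, 8] ∈ F_11^5.


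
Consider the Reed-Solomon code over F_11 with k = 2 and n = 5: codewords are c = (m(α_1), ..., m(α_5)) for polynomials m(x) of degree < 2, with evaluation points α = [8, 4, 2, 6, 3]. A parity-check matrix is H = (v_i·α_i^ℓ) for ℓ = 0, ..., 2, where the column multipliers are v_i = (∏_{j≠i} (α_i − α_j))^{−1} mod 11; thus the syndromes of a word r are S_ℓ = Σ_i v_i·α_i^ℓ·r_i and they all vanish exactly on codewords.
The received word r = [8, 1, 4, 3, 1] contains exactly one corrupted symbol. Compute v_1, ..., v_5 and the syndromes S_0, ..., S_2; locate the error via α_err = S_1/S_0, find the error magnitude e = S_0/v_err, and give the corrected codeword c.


S = (5, 9, 3), error at position 2, error magnitude e = 3, c = [8, 9, 4, 3, 1].

Step 1: column multipliers v_i = (∏_{j≠i}(α_i − α_j))^{−1} mod 11.
  i = 1 (α = 8): (8−4)(8−2)(8−6)(8−3) = 4·6·2·5 = 240 ≡ 9, so v_1 = 9^{−1} = 5 (mod 11).
  i = 2 (α = 4): (4−8)(4−2)(4−6)(4−3) = (−4)·2·(−2)·1 = 16 ≡ 5, so v_2 = 5^{−1} = 9 (mod 11).
  i = 3 (α = 2): (2−8)(2−4)(2−6)(2−3) = (−6)·(−2)·(−4)·(−1) = 48 ≡ 4, so v_3 = 4^{−1} = 3 (mod 11).
  i = 4 (α = 6): (6−8)(6−4)(6−2)(6−3) = (−2)·2·4·3 = −48 ≡ 7, so v_4 = 7^{−1} = 8 (mod 11).
  i = 5 (α = 3): (3−8)(3−4)(3−2)(3−6) = (−5)·(−1)·1·(−3) = −15 ≡ 7, so v_5 = 7^{−1} = 8 (mod 11).
  v = [5, 9, 3, 8, 8].
Step 2: syndromes of r = [8, 1, 4, 3, 1] (all sums mod 11).
  S_0 = Σ v_i r_i = 5·8 + 9·1 + 3·4 + 8·3 + 8·1 = 93 ≡ 5.
  S_1 = Σ v_i α_i r_i = 5·8·8 + 9·4·1 + 3·2·4 + 8·6·3 + 8·3·1 = 548 ≡ 9.
  α_i^2 mod 11 = [9, 5, 4, 3, 9].
  S_2 = Σ v_i α_i^2 r_i = 5·9·8 + 9·5·1 + 3·4·4 + 8·3·3 + 8·9·1 = 597 ≡ 3.
  S = (5, 9, 3) ≠ 0, so r is not a codeword (an error is present).
Step 3: locate the error. For a single error e at position i, S_ℓ = v_i·e·α_i^ℓ, so α_err = S_1/S_0.
  S_0^{−1} = 5^{−1} = 9 (mod 11), so α_err = 9·9 = 81 ≡ 4 = α_2. Error position i = 2.
  Consistency check: S_2/S_1 = 3·5 = 15 ≡ 4 = α_err ✓ (single-error assumption holds).
Step 4: error magnitude e = S_0/v_2 = S_0·∏_{j≠2}(α_2 − α_j) = 5·5 = 25 ≡ 3 (mod 11).
Step 5: correct position 2: c_2 = r_2 − e = 1 − 3 ≡ 9 (mod 11). Hence c = [8, 9, 4, 3, 1].
  Check: interpolating c through the α_i gives m(x) = 10 + 8·x (degree < 2) with m(α_i) = c_i for every i, so c is indeed a codeword.


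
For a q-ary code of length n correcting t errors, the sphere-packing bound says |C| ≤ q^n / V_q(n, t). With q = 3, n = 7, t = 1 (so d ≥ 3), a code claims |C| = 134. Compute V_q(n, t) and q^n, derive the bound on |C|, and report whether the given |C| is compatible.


V_q(n, t) = 15, q^n = 2187, Hamming bound = 145, |C| = 134 ≤ bound (satisfied).

Step 1: Compute V_q(n, t) = Σ_{j=0}^1 C(n, j) (q−1)^j.
  j = 0: C(7,0)·(2)^0 = 1·1 = 1.
  j = 1: C(7,1)·(2)^1 = 7·2 = 14.
  V_q(n, t) = 1 + 14 = 15.
Step 2: q^n = 3^7 = 2187.
Step 3: Hamming bound ⌊q^n / V_q(n,t)⌋ = ⌊2187/15⌋ = 145.
Step 4: Compare |C| = 134 to 145: satisfied.
The claimed |C| lies below the Hamming bound.


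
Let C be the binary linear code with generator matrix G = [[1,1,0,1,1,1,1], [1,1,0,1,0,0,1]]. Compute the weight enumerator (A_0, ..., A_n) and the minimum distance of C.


Weight distribution: A_0 = 1, A_2 = 1, A_4 = 1, A_6 = 1. Minimum distance d = 2.

Enumerate all 2^2 = 4 messages m ∈ F_2^2.
For each, compute codeword c = mG in F_2^7, then tally its weight.
  m = 00 → c = 0000000, weight = 0.
  m = 10 → c = 1101111, weight = 6.
  m = 01 → c = 1101001, weight = 4.
  m = 11 → c = 0000110, weight = 2.
Tally weights:
  weight 0: 1 codewords.
  weight 2: 1 codewords.
  weight 4: 1 codewords.
  weight 6: 1 codewords.
Minimum distance d = smallest w > 0 with A_w > 0 = 2.
Sanity: Σ A_w = 4 = 2^2 = 4 ✓.


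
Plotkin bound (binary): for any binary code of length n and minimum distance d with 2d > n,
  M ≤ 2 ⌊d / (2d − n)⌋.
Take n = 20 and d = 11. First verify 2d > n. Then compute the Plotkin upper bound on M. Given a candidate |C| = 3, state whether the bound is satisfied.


Plotkin bound M ≤ 10; given |C| = 3 ≤ bound (satisfied).

Check applicability: 2d = 22, n = 20.
2d − n = 2 > 0, so Plotkin applies.
Compute d/(2d−n) = 11/2 ≈ 5.5000.
⌊d/(2d−n)⌋ = 5.
Plotkin bound: M ≤ 2·5 = 10.
Given |C| = 3, check: satisfied.
This |C| is below the Plotkin bound.


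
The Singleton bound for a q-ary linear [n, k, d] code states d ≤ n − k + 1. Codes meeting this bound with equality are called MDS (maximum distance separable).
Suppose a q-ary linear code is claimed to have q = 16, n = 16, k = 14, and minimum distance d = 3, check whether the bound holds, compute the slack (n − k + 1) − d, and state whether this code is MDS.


Singleton RHS = n − k + 1 = 3, slack = 0, bound satisfied, MDS.

Singleton bound: d ≤ n − k + 1.
Here n = 16, k = 14, so n − k + 1 = 3.
Given d = 3, check d ≤ 3: YES.
Slack = (n − k + 1) − d = 0.
The code is MDS (slack = 0).
Description: the claimed parameters are [16, 14, 3]_16; such a code would be MDS (meets Singleton bound).


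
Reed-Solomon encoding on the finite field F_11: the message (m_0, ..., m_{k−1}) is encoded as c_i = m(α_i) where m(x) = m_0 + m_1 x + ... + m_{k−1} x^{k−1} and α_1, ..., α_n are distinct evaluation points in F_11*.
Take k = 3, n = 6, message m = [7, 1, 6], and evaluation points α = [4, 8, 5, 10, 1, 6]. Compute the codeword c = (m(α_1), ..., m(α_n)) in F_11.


c = [8, 3, 8, 1, 3, 9]

Message polynomial: m(x) = 7 + 1·x + 6·x^2 (mod 11).
For each evaluation point α_i, compute m(α_i) mod 11:
  α_1 = 4: Horner steps 6 → 3 → 8, so m(4) = 8.
  α_2 = 8: Horner steps 6 → 5 → 3, so m(8) = 3.
  α_3 = 5: Horner steps 6 → 9 → 8, so m(5) = 8.
  α_4 = 10: Horner steps 6 → 6 → 1, so m(10) = 1.
  α_5 = 1: Horner steps 6 → 7 → 3, so m(1) = 3.
  α_6 = 6: Horner steps 6 → 4 → 9, so m(6) = 9.
Codeword c = [8, 3, 8, 1, 3, 9] ∈ F_11^6.


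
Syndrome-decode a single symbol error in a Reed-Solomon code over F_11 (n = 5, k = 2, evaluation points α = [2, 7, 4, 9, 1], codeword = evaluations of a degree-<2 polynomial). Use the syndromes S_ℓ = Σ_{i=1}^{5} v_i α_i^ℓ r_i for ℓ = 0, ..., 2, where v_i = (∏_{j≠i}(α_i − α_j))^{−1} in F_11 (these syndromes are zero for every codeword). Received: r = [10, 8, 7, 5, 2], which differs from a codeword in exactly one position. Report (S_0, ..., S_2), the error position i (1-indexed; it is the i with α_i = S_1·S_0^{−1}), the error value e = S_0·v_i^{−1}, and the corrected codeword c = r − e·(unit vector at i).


S = (7, 7, 7), error at position 5, error magnitude e = 7, c = [10, 8, 7, 5, 6].

Step 1: column multipliers v_i = (∏_{j≠i}(α_i − α_j))^{−1} mod 11.
  i = 1 (α = 2): (2−7)(2−4)(2−9)(2−1) = (−5)·(−2)·(−7)·1 = −70 ≡ 7, so v_1 = 7^{−1} = 8 (mod 11).
  i = 2 (α = 7): (7−2)(7−4)(7−9)(7−1) = 5·3·(−2)·6 = −180 ≡ 7, so v_2 = 7^{−1} = 8 (mod 11).
  i = 3 (α = 4): (4−2)(4−7)(4−9)(4−1) = 2·(−3)·(−5)·3 = 90 ≡ 2, so v_3 = 2^{−1} = 6 (mod 11).
  i = 4 (α = 9): (9−2)(9−7)(9−4)(9−1) = 7·2·5·8 = 560 ≡ 10, so v_4 = 10^{−1} = 10 (mod 11).
  i = 5 (α = 1): (1−2)(1−7)(1−4)(1−9) = (−1)·(−6)·(−3)·(−8) = 144 ≡ 1, so v_5 = 1^{−1} = 1 (mod 11).
  v = [8, 8, 6, 10, 1].
Step 2: syndromes of r = [10, 8, 7, 5, 2] (all sums mod 11).
  S_0 = Σ v_i r_i = 8·10 + 8·8 + 6·7 + 10·5 + 1·2 = 238 ≡ 7.
  S_1 = Σ v_i α_i r_i = 8·2·10 + 8·7·8 + 6·4·7 + 10·9·5 + 1·1·2 = 1228 ≡ 7.
  α_i^2 mod 11 = [4, 5, 5, 4, 1].
  S_2 = Σ v_i α_i^2 r_i = 8·4·10 + 8·5·8 + 6·5·7 + 10·4·5 + 1·1·2 = 1052 ≡ 7.
  S = (7, 7, 7) ≠ 0, so r is not a codeword (an error is present).
Step 3: locate the error. For a single error e at position i, S_ℓ = v_i·e·α_i^ℓ, so α_err = S_1/S_0.
  S_0^{−1} = 7^{−1} = 8 (mod 11), so α_err = 7·8 = 56 ≡ 1 = α_5. Error position i = 5.
  Consistency check: S_2/S_1 = 7·8 = 56 ≡ 1 = α_err ✓ (single-error assumption holds).
Step 4: error magnitude e = S_0/v_5 = S_0·∏_{j≠5}(α_5 − α_j) = 7·1 = 7 ≡ 7 (mod 11).
Step 5: correct position 5: c_5 = r_5 − e = 2 − 7 ≡ 6 (mod 11). Hence c = [10, 8, 7, 5, 6].
  Check: interpolating c through the α_i gives m(x) = 2 + 4·x (degree < 2) with m(α_i) = c_i for every i, so c is indeed a codeword.
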